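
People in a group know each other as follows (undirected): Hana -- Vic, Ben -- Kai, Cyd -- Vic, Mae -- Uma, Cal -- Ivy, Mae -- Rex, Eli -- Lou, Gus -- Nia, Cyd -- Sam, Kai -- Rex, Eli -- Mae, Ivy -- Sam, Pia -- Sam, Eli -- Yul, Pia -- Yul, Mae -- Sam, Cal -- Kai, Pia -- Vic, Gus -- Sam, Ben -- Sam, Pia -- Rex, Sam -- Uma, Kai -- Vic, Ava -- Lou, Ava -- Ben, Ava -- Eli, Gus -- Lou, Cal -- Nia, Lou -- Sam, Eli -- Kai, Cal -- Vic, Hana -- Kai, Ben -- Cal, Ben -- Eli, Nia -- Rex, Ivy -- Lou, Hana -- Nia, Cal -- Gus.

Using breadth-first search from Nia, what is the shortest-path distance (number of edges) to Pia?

Level 0: Nia
Level 1: Cal, Gus, Hana, Rex
Level 2: Ben, Ivy, Kai, Lou, Mae, Pia, Sam, Vic
Level 3: Ava, Cyd, Eli, Uma, Yul
Pia first appears at level 2.

2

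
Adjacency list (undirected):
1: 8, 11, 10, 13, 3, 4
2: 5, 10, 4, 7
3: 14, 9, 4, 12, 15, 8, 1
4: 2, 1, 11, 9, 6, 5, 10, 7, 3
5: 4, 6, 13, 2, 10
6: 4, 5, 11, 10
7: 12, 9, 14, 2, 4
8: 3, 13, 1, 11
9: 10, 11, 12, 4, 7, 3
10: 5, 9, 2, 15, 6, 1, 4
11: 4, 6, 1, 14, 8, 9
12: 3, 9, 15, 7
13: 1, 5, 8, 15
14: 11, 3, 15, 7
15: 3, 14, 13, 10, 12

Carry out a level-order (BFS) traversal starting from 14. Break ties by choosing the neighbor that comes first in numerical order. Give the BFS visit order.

14, 3, 7, 11, 15, 1, 4, 8, 9, 12, 2, 6, 10, 13, 5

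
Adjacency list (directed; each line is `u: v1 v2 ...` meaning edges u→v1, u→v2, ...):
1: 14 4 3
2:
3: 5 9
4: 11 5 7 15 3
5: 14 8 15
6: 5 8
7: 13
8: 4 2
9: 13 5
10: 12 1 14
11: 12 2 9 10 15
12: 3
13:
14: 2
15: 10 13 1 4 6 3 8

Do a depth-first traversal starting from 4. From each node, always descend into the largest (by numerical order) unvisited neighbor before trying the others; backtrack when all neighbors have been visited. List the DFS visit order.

Visit 4
4 → 15
15 → 13
15 → 10
10 → 14
14 → 2
10 → 12
12 → 3
3 → 9
9 → 5
5 → 8
10 → 1
15 → 6
4 → 11
4 → 7

4 15 13 10 14 2 12 3 9 5 8 1 6 11 7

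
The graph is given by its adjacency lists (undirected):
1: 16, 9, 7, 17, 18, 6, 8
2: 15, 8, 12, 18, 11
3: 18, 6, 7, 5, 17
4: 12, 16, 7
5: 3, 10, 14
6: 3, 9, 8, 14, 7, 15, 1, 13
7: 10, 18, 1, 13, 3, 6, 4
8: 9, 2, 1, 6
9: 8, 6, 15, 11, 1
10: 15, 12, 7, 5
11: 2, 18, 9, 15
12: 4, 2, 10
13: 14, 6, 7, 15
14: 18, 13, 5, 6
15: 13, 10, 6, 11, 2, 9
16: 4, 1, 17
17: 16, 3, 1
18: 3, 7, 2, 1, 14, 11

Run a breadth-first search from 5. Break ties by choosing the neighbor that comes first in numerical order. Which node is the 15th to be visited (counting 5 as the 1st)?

Visit 5; enqueue 3, 10, 14 → queue [3, 10, 14]
Visit 3; enqueue 6, 7, 17, 18 → queue [10, 14, 6, 7, 17, 18]
Visit 10; enqueue 12, 15 → queue [14, 6, 7, 17, 18, 12, 15]
Visit 14; enqueue 13 → queue [6, 7, 17, 18, 12, 15, 13]
Visit 6; enqueue 1, 8, 9 → queue [7, 17, 18, 12, 15, 13, 1, 8, 9]
Visit 7; enqueue 4 → queue [17, 18, 12, 15, 13, 1, 8, 9, 4]
Visit 17; enqueue 16 → queue [18, 12, 15, 13, 1, 8, 9, 4, 16]
Visit 18; enqueue 2, 11 → queue [12, 15, 13, 1, 8, 9, 4, 16, 2, 11]
Visit 12 → queue [15, 13, 1, 8, 9, 4, 16, 2, 11]
Visit 15 → queue [13, 1, 8, 9, 4, 16, 2, 11]
Visit 13 → queue [1, 8, 9, 4, 16, 2, 11]
Visit 1 → queue [8, 9, 4, 16, 2, 11]
Visit 8 → queue [9, 4, 16, 2, 11]
Visit 9 → queue [4, 16, 2, 11]
Visit 4 → queue [16, 2, 11]
Visit 16 → queue [2, 11]
Visit 2 → queue [11]
Visit 11 → queue []

Visit order: 5, 3, 10, 14, 6, 7, 17, 18, 12, 15, 13, 1, 8, 9, 4, 16, 2, 11

4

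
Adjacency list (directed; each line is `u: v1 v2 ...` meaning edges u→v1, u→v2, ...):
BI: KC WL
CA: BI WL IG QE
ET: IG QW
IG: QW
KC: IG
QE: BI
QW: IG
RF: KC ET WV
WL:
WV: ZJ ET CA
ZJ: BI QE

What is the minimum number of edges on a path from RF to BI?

Level 0: RF
Level 1: ET, KC, WV
Level 2: CA, IG, QW, ZJ
Level 3: BI, QE, WL
BI first appears at level 3.

3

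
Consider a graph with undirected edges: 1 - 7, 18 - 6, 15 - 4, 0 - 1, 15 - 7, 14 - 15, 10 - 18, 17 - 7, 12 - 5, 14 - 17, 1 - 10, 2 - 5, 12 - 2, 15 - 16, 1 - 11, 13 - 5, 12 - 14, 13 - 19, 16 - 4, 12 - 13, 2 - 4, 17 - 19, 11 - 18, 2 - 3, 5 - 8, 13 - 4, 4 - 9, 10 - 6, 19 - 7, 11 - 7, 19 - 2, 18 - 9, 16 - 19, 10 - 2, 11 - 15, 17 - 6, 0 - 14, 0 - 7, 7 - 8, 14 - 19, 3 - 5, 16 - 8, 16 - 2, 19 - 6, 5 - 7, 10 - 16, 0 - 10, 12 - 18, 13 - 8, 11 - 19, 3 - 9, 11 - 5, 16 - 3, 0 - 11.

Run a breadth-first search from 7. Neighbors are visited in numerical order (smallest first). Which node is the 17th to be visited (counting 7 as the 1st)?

18

Visit 7; enqueue 0, 1, 5, 8, 11, 15, 17, 19 → queue [0, 1, 5, 8, 11, 15, 17, 19]
Visit 0; enqueue 10, 14 → queue [1, 5, 8, 11, 15, 17, 19, 10, 14]
Visit 1 → queue [5, 8, 11, 15, 17, 19, 10, 14]
Visit 5; enqueue 2, 3, 12, 13 → queue [8, 11, 15, 17, 19, 10, 14, 2, 3, 12, 13]
Visit 8; enqueue 16 → queue [11, 15, 17, 19, 10, 14, 2, 3, 12, 13, 16]
Visit 11; enqueue 18 → queue [15, 17, 19, 10, 14, 2, 3, 12, 13, 16, 18]
Visit 15; enqueue 4 → queue [17, 19, 10, 14, 2, 3, 12, 13, 16, 18, 4]
Visit 17; enqueue 6 → queue [19, 10, 14, 2, 3, 12, 13, 16, 18, 4, 6]
Visit 19 → queue [10, 14, 2, 3, 12, 13, 16, 18, 4, 6]
Visit 10 → queue [14, 2, 3, 12, 13, 16, 18, 4, 6]
Visit 14 → queue [2, 3, 12, 13, 16, 18, 4, 6]
Visit 2 → queue [3, 12, 13, 16, 18, 4, 6]
Visit 3; enqueue 9 → queue [12, 13, 16, 18, 4, 6, 9]
Visit 12 → queue [13, 16, 18, 4, 6, 9]
Visit 13 → queue [16, 18, 4, 6, 9]
Visit 16 → queue [18, 4, 6, 9]
Visit 18 → queue [4, 6, 9]
Visit 4 → queue [6, 9]
Visit 6 → queue [9]
Visit 9 → queue []

Visit order: 7, 0, 1, 5, 8, 11, 15, 17, 19, 10, 14, 2, 3, 12, 13, 16, 18, 4, 6, 9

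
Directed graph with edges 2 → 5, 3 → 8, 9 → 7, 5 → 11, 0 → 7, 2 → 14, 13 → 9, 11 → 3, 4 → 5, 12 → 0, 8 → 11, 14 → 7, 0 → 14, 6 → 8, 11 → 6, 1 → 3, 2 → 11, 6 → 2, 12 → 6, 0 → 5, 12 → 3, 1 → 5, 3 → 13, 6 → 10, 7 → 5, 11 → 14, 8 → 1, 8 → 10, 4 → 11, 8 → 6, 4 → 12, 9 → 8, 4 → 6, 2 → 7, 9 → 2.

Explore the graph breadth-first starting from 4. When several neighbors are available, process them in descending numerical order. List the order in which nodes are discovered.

4 → 12 → 11 → 6 → 5 → 3 → 0 → 14 → 10 → 8 → 2 → 13 → 7 → 1 → 9

Visit 4; enqueue 12, 11, 6, 5 → queue [12, 11, 6, 5]
Visit 12; enqueue 3, 0 → queue [11, 6, 5, 3, 0]
Visit 11; enqueue 14 → queue [6, 5, 3, 0, 14]
Visit 6; enqueue 10, 8, 2 → queue [5, 3, 0, 14, 10, 8, 2]
Visit 5 → queue [3, 0, 14, 10, 8, 2]
Visit 3; enqueue 13 → queue [0, 14, 10, 8, 2, 13]
Visit 0; enqueue 7 → queue [14, 10, 8, 2, 13, 7]
Visit 14 → queue [10, 8, 2, 13, 7]
Visit 10 → queue [8, 2, 13, 7]
Visit 8; enqueue 1 → queue [2, 13, 7, 1]
Visit 2 → queue [13, 7, 1]
Visit 13; enqueue 9 → queue [7, 1, 9]
Visit 7 → queue [1, 9]
Visit 1 → queue [9]
Visit 9 → queue []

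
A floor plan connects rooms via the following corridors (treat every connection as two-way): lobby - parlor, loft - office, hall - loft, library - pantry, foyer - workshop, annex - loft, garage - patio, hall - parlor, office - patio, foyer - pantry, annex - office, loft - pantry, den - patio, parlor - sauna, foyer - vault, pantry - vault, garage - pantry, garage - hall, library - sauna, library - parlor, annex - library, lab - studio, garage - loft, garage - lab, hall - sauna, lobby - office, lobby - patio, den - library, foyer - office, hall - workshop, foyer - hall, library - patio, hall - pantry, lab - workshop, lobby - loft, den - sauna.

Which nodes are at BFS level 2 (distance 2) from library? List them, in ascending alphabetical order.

Level 0: library
Level 1: annex, den, pantry, parlor, patio, sauna
Level 2: foyer, garage, hall, lobby, loft, office, vault
Level 3: lab, workshop
Level 4: studio

foyer, garage, hall, lobby, loft, office, vault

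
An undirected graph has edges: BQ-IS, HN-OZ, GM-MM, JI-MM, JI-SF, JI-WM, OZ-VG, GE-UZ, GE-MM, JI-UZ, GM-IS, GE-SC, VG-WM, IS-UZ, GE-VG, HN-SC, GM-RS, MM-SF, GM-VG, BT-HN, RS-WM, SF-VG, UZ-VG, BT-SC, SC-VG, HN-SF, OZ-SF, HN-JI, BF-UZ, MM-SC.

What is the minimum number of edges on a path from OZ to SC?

2

Level 0: OZ
Level 1: HN, SF, VG
Level 2: BT, GE, GM, JI, MM, SC, UZ, WM
Level 3: BF, IS, RS
Level 4: BQ
SC first appears at level 2.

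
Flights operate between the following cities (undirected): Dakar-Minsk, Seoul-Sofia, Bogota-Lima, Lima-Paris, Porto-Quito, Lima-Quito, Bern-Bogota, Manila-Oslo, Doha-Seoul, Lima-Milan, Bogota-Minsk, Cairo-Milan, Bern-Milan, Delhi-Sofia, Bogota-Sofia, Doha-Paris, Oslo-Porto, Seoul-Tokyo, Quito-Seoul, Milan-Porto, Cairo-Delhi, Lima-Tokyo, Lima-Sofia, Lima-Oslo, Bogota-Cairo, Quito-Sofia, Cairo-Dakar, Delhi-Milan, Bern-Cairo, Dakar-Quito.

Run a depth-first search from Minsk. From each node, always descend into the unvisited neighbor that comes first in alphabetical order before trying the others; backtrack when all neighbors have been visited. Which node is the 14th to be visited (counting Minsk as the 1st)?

Tokyo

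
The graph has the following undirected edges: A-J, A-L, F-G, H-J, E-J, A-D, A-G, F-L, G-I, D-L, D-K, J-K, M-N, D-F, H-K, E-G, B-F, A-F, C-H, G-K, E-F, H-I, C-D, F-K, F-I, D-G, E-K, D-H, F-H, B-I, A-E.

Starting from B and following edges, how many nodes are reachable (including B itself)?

12

BFS from B visits: B, I, F, H, G, L, K, E, D, A, J, C
Reachable nodes: 12 of 14 total.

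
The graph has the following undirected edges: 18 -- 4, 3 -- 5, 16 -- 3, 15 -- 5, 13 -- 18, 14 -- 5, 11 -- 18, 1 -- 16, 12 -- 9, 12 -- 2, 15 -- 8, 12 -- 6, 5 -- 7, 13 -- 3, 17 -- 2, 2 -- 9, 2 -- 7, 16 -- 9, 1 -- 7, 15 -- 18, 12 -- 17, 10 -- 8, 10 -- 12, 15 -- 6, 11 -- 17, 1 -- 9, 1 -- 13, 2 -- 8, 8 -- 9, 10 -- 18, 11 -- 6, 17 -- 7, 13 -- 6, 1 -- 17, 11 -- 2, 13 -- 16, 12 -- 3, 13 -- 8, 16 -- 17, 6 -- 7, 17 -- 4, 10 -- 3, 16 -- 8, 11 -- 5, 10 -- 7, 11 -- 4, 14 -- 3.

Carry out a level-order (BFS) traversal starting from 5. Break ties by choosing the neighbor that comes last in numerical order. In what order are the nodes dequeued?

5 -> 15 -> 14 -> 11 -> 7 -> 3 -> 18 -> 8 -> 6 -> 17 -> 4 -> 2 -> 10 -> 1 -> 16 -> 13 -> 12 -> 9

Visit 5; enqueue 15, 14, 11, 7, 3 → queue [15, 14, 11, 7, 3]
Visit 15; enqueue 18, 8, 6 → queue [14, 11, 7, 3, 18, 8, 6]
Visit 14 → queue [11, 7, 3, 18, 8, 6]
Visit 11; enqueue 17, 4, 2 → queue [7, 3, 18, 8, 6, 17, 4, 2]
Visit 7; enqueue 10, 1 → queue [3, 18, 8, 6, 17, 4, 2, 10, 1]
Visit 3; enqueue 16, 13, 12 → queue [18, 8, 6, 17, 4, 2, 10, 1, 16, 13, 12]
Visit 18 → queue [8, 6, 17, 4, 2, 10, 1, 16, 13, 12]
Visit 8; enqueue 9 → queue [6, 17, 4, 2, 10, 1, 16, 13, 12, 9]
Visit 6 → queue [17, 4, 2, 10, 1, 16, 13, 12, 9]
Visit 17 → queue [4, 2, 10, 1, 16, 13, 12, 9]
Visit 4 → queue [2, 10, 1, 16, 13, 12, 9]
Visit 2 → queue [10, 1, 16, 13, 12, 9]
Visit 10 → queue [1, 16, 13, 12, 9]
Visit 1 → queue [16, 13, 12, 9]
Visit 16 → queue [13, 12, 9]
Visit 13 → queue [12, 9]
Visit 12 → queue [9]
Visit 9 → queue []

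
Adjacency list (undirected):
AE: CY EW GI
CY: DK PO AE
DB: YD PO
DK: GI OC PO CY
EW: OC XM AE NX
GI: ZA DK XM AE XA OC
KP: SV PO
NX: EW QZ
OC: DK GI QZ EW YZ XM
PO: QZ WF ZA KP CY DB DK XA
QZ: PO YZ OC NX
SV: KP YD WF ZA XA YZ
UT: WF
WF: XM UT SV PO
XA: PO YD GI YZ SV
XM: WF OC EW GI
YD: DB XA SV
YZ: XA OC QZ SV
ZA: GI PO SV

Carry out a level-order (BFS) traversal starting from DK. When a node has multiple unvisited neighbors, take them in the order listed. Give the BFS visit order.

Visit DK; enqueue GI, OC, PO, CY → queue [GI, OC, PO, CY]
Visit GI; enqueue ZA, XM, AE, XA → queue [OC, PO, CY, ZA, XM, AE, XA]
Visit OC; enqueue QZ, EW, YZ → queue [PO, CY, ZA, XM, AE, XA, QZ, EW, YZ]
Visit PO; enqueue WF, KP, DB → queue [CY, ZA, XM, AE, XA, QZ, EW, YZ, WF, KP, DB]
Visit CY → queue [ZA, XM, AE, XA, QZ, EW, YZ, WF, KP, DB]
Visit ZA; enqueue SV → queue [XM, AE, XA, QZ, EW, YZ, WF, KP, DB, SV]
Visit XM → queue [AE, XA, QZ, EW, YZ, WF, KP, DB, SV]
Visit AE → queue [XA, QZ, EW, YZ, WF, KP, DB, SV]
Visit XA; enqueue YD → queue [QZ, EW, YZ, WF, KP, DB, SV, YD]
Visit QZ; enqueue NX → queue [EW, YZ, WF, KP, DB, SV, YD, NX]
Visit EW → queue [YZ, WF, KP, DB, SV, YD, NX]
Visit YZ → queue [WF, KP, DB, SV, YD, NX]
Visit WF; enqueue UT → queue [KP, DB, SV, YD, NX, UT]
Visit KP → queue [DB, SV, YD, NX, UT]
Visit DB → queue [SV, YD, NX, UT]
Visit SV → queue [YD, NX, UT]
Visit YD → queue [NX, UT]
Visit NX → queue [UT]
Visit UT → queue []

DK -> GI -> OC -> PO -> CY -> ZA -> XM -> AE -> XA -> QZ -> EW -> YZ -> WF -> KP -> DB -> SV -> YD -> NX -> UT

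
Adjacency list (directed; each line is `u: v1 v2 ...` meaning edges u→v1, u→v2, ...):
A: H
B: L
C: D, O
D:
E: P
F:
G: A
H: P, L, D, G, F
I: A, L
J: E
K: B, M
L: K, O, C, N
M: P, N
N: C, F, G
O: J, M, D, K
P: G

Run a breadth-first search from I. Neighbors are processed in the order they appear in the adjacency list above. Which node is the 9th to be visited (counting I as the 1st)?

Visit I; enqueue A, L → queue [A, L]
Visit A; enqueue H → queue [L, H]
Visit L; enqueue K, O, C, N → queue [H, K, O, C, N]
Visit H; enqueue P, D, G, F → queue [K, O, C, N, P, D, G, F]
Visit K; enqueue B, M → queue [O, C, N, P, D, G, F, B, M]
Visit O; enqueue J → queue [C, N, P, D, G, F, B, M, J]
Visit C → queue [N, P, D, G, F, B, M, J]
Visit N → queue [P, D, G, F, B, M, J]
Visit P → queue [D, G, F, B, M, J]
Visit D → queue [G, F, B, M, J]
Visit G → queue [F, B, M, J]
Visit F → queue [B, M, J]
Visit B → queue [M, J]
Visit M → queue [J]
Visit J; enqueue E → queue [E]
Visit E → queue []

Visit order: I, A, L, H, K, O, C, N, P, D, G, F, B, M, J, E

P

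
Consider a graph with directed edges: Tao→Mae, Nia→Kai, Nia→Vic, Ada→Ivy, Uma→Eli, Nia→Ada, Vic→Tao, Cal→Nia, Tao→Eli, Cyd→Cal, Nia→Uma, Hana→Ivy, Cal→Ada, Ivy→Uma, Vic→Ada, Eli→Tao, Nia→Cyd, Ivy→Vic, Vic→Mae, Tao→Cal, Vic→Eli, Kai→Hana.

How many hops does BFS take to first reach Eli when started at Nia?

Level 0: Nia
Level 1: Ada, Cyd, Kai, Uma, Vic
Level 2: Cal, Eli, Hana, Ivy, Mae, Tao
Eli first appears at level 2.

2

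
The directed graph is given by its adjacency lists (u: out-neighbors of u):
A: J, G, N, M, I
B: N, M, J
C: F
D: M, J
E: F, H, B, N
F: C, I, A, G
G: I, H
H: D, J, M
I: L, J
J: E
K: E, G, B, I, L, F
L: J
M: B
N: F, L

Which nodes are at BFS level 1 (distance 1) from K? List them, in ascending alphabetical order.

B, E, F, G, I, L

Level 0: K
Level 1: B, E, F, G, I, L
Level 2: A, C, H, J, M, N
Level 3: D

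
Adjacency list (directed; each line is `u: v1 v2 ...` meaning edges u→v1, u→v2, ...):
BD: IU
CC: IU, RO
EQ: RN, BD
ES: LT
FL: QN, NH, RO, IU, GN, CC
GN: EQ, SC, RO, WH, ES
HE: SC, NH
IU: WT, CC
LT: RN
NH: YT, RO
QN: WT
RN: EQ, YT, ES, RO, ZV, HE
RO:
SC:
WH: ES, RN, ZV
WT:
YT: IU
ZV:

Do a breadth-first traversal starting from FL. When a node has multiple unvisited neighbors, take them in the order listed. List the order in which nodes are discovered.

FL, QN, NH, RO, IU, GN, CC, WT, YT, EQ, SC, WH, ES, RN, BD, ZV, LT, HE

Visit FL; enqueue QN, NH, RO, IU, GN, CC → queue [QN, NH, RO, IU, GN, CC]
Visit QN; enqueue WT → queue [NH, RO, IU, GN, CC, WT]
Visit NH; enqueue YT → queue [RO, IU, GN, CC, WT, YT]
Visit RO → queue [IU, GN, CC, WT, YT]
Visit IU → queue [GN, CC, WT, YT]
Visit GN; enqueue EQ, SC, WH, ES → queue [CC, WT, YT, EQ, SC, WH, ES]
Visit CC → queue [WT, YT, EQ, SC, WH, ES]
Visit WT → queue [YT, EQ, SC, WH, ES]
Visit YT → queue [EQ, SC, WH, ES]
Visit EQ; enqueue RN, BD → queue [SC, WH, ES, RN, BD]
Visit SC → queue [WH, ES, RN, BD]
Visit WH; enqueue ZV → queue [ES, RN, BD, ZV]
Visit ES; enqueue LT → queue [RN, BD, ZV, LT]
Visit RN; enqueue HE → queue [BD, ZV, LT, HE]
Visit BD → queue [ZV, LT, HE]
Visit ZV → queue [LT, HE]
Visit LT → queue [HE]
Visit HE → queue []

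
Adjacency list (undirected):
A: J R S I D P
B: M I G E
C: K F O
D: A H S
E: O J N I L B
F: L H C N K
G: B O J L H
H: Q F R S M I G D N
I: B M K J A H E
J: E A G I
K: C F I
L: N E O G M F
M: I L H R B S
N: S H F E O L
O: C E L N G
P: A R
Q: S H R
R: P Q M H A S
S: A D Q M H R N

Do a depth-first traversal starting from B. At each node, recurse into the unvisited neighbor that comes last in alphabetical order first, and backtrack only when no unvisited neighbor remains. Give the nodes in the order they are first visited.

B -> M -> S -> R -> Q -> H -> N -> O -> L -> G -> J -> I -> K -> F -> C -> E -> A -> P -> D

Visit B
B → M
M → S
S → R
R → Q
Q → H
H → N
N → O
O → L
L → G
G → J
J → I
I → K
K → F
F → C
I → E
I → A
A → P
A → D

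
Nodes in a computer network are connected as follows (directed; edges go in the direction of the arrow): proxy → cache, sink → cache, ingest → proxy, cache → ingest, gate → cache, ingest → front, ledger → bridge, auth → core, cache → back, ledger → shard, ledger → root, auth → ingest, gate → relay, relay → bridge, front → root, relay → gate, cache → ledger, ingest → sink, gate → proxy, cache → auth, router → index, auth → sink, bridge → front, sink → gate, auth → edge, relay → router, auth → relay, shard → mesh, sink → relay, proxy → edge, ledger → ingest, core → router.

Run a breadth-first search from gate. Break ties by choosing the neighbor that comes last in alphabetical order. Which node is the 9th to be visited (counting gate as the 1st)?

Visit gate; enqueue relay, proxy, cache → queue [relay, proxy, cache]
Visit relay; enqueue router, bridge → queue [proxy, cache, router, bridge]
Visit proxy; enqueue edge → queue [cache, router, bridge, edge]
Visit cache; enqueue ledger, ingest, back, auth → queue [router, bridge, edge, ledger, ingest, back, auth]
Visit router; enqueue index → queue [bridge, edge, ledger, ingest, back, auth, index]
Visit bridge; enqueue front → queue [edge, ledger, ingest, back, auth, index, front]
Visit edge → queue [ledger, ingest, back, auth, index, front]
Visit ledger; enqueue shard, root → queue [ingest, back, auth, index, front, shard, root]
Visit ingest; enqueue sink → queue [back, auth, index, front, shard, root, sink]
Visit back → queue [auth, index, front, shard, root, sink]
Visit auth; enqueue core → queue [index, front, shard, root, sink, core]
Visit index → queue [front, shard, root, sink, core]
Visit front → queue [shard, root, sink, core]
Visit shard; enqueue mesh → queue [root, sink, core, mesh]
Visit root → queue [sink, core, mesh]
Visit sink → queue [core, mesh]
Visit core → queue [mesh]
Visit mesh → queue []

Visit order: gate, relay, proxy, cache, router, bridge, edge, ledger, ingest, back, auth, index, front, shard, root, sink, core, mesh

ingest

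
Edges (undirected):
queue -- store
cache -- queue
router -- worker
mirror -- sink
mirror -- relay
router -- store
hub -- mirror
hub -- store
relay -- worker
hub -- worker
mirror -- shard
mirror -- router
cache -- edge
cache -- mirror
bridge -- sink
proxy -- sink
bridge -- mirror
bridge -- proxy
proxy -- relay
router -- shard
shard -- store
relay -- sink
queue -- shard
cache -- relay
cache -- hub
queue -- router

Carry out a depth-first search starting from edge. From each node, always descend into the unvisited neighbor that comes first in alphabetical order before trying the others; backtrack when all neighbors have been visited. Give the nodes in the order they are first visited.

edge -> cache -> hub -> mirror -> bridge -> proxy -> relay -> sink -> worker -> router -> queue -> shard -> store

Visit edge
edge → cache
cache → hub
hub → mirror
mirror → bridge
bridge → proxy
proxy → relay
relay → sink
relay → worker
worker → router
router → queue
queue → shard
shard → store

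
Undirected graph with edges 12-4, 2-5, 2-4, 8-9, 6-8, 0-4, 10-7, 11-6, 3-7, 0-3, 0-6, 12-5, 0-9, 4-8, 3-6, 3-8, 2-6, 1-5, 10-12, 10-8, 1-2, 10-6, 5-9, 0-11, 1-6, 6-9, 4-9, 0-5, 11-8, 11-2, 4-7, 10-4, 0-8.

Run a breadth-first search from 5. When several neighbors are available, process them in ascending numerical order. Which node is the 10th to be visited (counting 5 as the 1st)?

8

Visit 5; enqueue 0, 1, 2, 9, 12 → queue [0, 1, 2, 9, 12]
Visit 0; enqueue 3, 4, 6, 8, 11 → queue [1, 2, 9, 12, 3, 4, 6, 8, 11]
Visit 1 → queue [2, 9, 12, 3, 4, 6, 8, 11]
Visit 2 → queue [9, 12, 3, 4, 6, 8, 11]
Visit 9 → queue [12, 3, 4, 6, 8, 11]
Visit 12; enqueue 10 → queue [3, 4, 6, 8, 11, 10]
Visit 3; enqueue 7 → queue [4, 6, 8, 11, 10, 7]
Visit 4 → queue [6, 8, 11, 10, 7]
Visit 6 → queue [8, 11, 10, 7]
Visit 8 → queue [11, 10, 7]
Visit 11 → queue [10, 7]
Visit 10 → queue [7]
Visit 7 → queue []

Visit order: 5, 0, 1, 2, 9, 12, 3, 4, 6, 8, 11, 10, 7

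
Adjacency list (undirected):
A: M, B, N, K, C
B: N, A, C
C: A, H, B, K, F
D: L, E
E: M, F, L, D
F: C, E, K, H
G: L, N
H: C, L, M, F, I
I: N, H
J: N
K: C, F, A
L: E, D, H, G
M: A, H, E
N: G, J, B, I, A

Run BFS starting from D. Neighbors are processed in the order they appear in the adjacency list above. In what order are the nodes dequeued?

D L E H G M F C I N A K B J

Visit D; enqueue L, E → queue [L, E]
Visit L; enqueue H, G → queue [E, H, G]
Visit E; enqueue M, F → queue [H, G, M, F]
Visit H; enqueue C, I → queue [G, M, F, C, I]
Visit G; enqueue N → queue [M, F, C, I, N]
Visit M; enqueue A → queue [F, C, I, N, A]
Visit F; enqueue K → queue [C, I, N, A, K]
Visit C; enqueue B → queue [I, N, A, K, B]
Visit I → queue [N, A, K, B]
Visit N; enqueue J → queue [A, K, B, J]
Visit A → queue [K, B, J]
Visit K → queue [B, J]
Visit B → queue [J]
Visit J → queue []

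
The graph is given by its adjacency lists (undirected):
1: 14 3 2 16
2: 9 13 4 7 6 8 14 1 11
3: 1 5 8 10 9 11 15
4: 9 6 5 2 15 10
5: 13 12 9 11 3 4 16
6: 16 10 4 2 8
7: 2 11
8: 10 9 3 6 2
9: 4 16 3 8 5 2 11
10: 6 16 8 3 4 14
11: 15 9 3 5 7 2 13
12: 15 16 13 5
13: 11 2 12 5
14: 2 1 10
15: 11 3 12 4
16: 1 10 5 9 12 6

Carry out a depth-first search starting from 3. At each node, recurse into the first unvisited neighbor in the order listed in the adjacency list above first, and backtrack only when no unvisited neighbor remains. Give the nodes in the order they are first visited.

3 → 1 → 14 → 2 → 9 → 4 → 6 → 16 → 10 → 8 → 5 → 13 → 11 → 15 → 12 → 7

Visit 3
3 → 1
1 → 14
14 → 2
2 → 9
9 → 4
4 → 6
6 → 16
16 → 10
10 → 8
16 → 5
5 → 13
13 → 11
11 → 15
15 → 12
11 → 7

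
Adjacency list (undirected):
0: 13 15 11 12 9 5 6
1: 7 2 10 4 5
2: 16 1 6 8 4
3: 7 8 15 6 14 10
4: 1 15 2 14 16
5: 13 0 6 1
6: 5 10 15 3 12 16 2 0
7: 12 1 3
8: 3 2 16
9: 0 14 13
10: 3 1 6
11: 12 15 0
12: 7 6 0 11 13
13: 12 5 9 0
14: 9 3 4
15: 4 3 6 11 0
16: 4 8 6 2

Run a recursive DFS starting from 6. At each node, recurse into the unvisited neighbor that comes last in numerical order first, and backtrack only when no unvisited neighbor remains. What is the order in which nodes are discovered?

6, 16, 8, 3, 15, 11, 12, 13, 9, 14, 4, 2, 1, 10, 7, 5, 0

Visit 6
6 → 16
16 → 8
8 → 3
3 → 15
15 → 11
11 → 12
12 → 13
13 → 9
9 → 14
14 → 4
4 → 2
2 → 1
1 → 10
1 → 7
1 → 5
5 → 0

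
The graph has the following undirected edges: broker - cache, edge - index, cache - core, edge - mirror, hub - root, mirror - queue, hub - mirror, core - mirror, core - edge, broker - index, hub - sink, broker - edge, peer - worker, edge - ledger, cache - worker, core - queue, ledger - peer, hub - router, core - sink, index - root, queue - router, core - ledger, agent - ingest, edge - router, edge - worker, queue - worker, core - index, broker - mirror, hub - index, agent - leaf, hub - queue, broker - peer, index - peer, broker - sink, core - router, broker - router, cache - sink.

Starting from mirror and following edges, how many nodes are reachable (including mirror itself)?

14

BFS from mirror visits: mirror, queue, hub, edge, core, broker, worker, router, sink, root, index, ledger, cache, peer
Reachable nodes: 14 of 17 total.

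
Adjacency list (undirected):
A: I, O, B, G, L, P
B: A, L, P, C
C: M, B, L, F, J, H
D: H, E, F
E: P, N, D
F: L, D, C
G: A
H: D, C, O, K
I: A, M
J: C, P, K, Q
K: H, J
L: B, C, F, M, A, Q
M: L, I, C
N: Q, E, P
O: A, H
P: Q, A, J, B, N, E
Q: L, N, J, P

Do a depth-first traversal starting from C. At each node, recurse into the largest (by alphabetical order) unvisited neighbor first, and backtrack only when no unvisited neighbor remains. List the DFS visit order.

C → M → L → Q → P → N → E → D → H → O → A → I → G → B → K → J → F

Visit C
C → M
M → L
L → Q
Q → P
P → N
N → E
E → D
D → H
H → O
O → A
A → I
A → G
A → B
H → K
K → J
D → F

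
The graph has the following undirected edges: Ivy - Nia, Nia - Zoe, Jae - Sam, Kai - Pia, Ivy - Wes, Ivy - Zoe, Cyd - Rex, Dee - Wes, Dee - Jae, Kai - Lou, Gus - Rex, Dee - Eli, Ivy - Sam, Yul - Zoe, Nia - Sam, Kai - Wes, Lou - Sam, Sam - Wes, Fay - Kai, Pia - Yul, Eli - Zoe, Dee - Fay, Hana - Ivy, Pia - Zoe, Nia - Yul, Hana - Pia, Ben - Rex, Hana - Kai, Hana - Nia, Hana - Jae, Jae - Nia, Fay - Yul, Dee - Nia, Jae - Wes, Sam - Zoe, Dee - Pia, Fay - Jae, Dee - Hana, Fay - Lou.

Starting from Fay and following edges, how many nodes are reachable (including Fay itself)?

14

BFS from Fay visits: Fay, Dee, Jae, Kai, Lou, Yul, Eli, Hana, Nia, Pia, Wes, Sam, Zoe, Ivy
Reachable nodes: 14 of 18 total.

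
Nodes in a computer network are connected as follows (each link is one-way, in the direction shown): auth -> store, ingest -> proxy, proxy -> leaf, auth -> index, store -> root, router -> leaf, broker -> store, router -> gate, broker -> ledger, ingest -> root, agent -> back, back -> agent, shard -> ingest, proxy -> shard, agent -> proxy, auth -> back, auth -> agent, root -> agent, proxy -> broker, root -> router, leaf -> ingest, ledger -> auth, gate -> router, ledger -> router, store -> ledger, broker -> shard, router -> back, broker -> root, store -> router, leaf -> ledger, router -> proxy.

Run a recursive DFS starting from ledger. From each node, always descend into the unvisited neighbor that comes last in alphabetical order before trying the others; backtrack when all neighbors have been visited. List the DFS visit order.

ledger, router, proxy, shard, ingest, root, agent, back, leaf, broker, store, gate, auth, index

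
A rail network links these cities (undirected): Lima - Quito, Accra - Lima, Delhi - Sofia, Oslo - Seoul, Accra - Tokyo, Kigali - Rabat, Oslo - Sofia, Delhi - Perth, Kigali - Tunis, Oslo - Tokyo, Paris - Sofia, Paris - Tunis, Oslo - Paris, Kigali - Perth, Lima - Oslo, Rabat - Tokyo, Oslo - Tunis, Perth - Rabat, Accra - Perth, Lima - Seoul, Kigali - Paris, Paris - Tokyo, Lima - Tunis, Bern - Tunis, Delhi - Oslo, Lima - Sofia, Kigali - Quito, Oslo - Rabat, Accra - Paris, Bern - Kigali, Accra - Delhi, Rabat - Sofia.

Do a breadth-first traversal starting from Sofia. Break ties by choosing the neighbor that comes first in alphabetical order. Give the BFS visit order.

Visit Sofia; enqueue Delhi, Lima, Oslo, Paris, Rabat → queue [Delhi, Lima, Oslo, Paris, Rabat]
Visit Delhi; enqueue Accra, Perth → queue [Lima, Oslo, Paris, Rabat, Accra, Perth]
Visit Lima; enqueue Quito, Seoul, Tunis → queue [Oslo, Paris, Rabat, Accra, Perth, Quito, Seoul, Tunis]
Visit Oslo; enqueue Tokyo → queue [Paris, Rabat, Accra, Perth, Quito, Seoul, Tunis, Tokyo]
Visit Paris; enqueue Kigali → queue [Rabat, Accra, Perth, Quito, Seoul, Tunis, Tokyo, Kigali]
Visit Rabat → queue [Accra, Perth, Quito, Seoul, Tunis, Tokyo, Kigali]
Visit Accra → queue [Perth, Quito, Seoul, Tunis, Tokyo, Kigali]
Visit Perth → queue [Quito, Seoul, Tunis, Tokyo, Kigali]
Visit Quito → queue [Seoul, Tunis, Tokyo, Kigali]
Visit Seoul → queue [Tunis, Tokyo, Kigali]
Visit Tunis; enqueue Bern → queue [Tokyo, Kigali, Bern]
Visit Tokyo → queue [Kigali, Bern]
Visit Kigali → queue [Bern]
Visit Bern → queue []

Sofia Delhi Lima Oslo Paris Rabat Accra Perth Quito Seoul Tunis Tokyo Kigali Bern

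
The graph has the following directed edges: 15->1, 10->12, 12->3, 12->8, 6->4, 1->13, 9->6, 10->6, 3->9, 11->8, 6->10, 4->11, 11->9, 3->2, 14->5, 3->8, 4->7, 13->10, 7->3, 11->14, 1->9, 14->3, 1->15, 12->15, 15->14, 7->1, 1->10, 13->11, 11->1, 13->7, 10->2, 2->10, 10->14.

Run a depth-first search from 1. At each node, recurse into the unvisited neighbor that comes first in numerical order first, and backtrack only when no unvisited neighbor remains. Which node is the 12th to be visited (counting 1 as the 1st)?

Visit 1
1 → 9
9 → 6
6 → 4
4 → 7
7 → 3
3 → 2
2 → 10
10 → 12
12 → 8
12 → 15
15 → 14
14 → 5
4 → 11
1 → 13

Visit order: 1, 9, 6, 4, 7, 3, 2, 10, 12, 8, 15, 14, 5, 11, 13

14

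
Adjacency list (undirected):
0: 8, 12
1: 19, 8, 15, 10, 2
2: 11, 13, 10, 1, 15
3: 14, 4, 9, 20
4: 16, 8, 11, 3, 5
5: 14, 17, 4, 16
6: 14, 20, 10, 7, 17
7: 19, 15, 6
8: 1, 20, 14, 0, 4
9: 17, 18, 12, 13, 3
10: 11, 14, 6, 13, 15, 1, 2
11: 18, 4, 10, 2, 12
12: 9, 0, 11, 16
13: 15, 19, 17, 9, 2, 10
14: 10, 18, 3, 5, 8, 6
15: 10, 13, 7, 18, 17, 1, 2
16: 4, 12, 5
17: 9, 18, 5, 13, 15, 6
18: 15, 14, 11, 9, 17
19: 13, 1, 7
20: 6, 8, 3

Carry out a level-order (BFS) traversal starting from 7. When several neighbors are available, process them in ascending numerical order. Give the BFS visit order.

Visit 7; enqueue 6, 15, 19 → queue [6, 15, 19]
Visit 6; enqueue 10, 14, 17, 20 → queue [15, 19, 10, 14, 17, 20]
Visit 15; enqueue 1, 2, 13, 18 → queue [19, 10, 14, 17, 20, 1, 2, 13, 18]
Visit 19 → queue [10, 14, 17, 20, 1, 2, 13, 18]
Visit 10; enqueue 11 → queue [14, 17, 20, 1, 2, 13, 18, 11]
Visit 14; enqueue 3, 5, 8 → queue [17, 20, 1, 2, 13, 18, 11, 3, 5, 8]
Visit 17; enqueue 9 → queue [20, 1, 2, 13, 18, 11, 3, 5, 8, 9]
Visit 20 → queue [1, 2, 13, 18, 11, 3, 5, 8, 9]
Visit 1 → queue [2, 13, 18, 11, 3, 5, 8, 9]
Visit 2 → queue [13, 18, 11, 3, 5, 8, 9]
Visit 13 → queue [18, 11, 3, 5, 8, 9]
Visit 18 → queue [11, 3, 5, 8, 9]
Visit 11; enqueue 4, 12 → queue [3, 5, 8, 9, 4, 12]
Visit 3 → queue [5, 8, 9, 4, 12]
Visit 5; enqueue 16 → queue [8, 9, 4, 12, 16]
Visit 8; enqueue 0 → queue [9, 4, 12, 16, 0]
Visit 9 → queue [4, 12, 16, 0]
Visit 4 → queue [12, 16, 0]
Visit 12 → queue [16, 0]
Visit 16 → queue [0]
Visit 0 → queue []

7, 6, 15, 19, 10, 14, 17, 20, 1, 2, 13, 18, 11, 3, 5, 8, 9, 4, 12, 16, 0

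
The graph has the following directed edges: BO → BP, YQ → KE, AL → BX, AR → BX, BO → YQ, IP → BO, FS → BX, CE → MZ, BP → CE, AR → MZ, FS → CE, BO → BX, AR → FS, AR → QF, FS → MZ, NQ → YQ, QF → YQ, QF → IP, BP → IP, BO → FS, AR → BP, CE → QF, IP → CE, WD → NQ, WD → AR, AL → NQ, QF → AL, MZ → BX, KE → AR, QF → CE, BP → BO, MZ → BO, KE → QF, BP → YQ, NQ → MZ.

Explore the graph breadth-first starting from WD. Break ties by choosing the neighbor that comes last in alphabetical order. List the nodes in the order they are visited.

Visit WD; enqueue NQ, AR → queue [NQ, AR]
Visit NQ; enqueue YQ, MZ → queue [AR, YQ, MZ]
Visit AR; enqueue QF, FS, BX, BP → queue [YQ, MZ, QF, FS, BX, BP]
Visit YQ; enqueue KE → queue [MZ, QF, FS, BX, BP, KE]
Visit MZ; enqueue BO → queue [QF, FS, BX, BP, KE, BO]
Visit QF; enqueue IP, CE, AL → queue [FS, BX, BP, KE, BO, IP, CE, AL]
Visit FS → queue [BX, BP, KE, BO, IP, CE, AL]
Visit BX → queue [BP, KE, BO, IP, CE, AL]
Visit BP → queue [KE, BO, IP, CE, AL]
Visit KE → queue [BO, IP, CE, AL]
Visit BO → queue [IP, CE, AL]
Visit IP → queue [CE, AL]
Visit CE → queue [AL]
Visit AL → queue []

WD -> NQ -> AR -> YQ -> MZ -> QF -> FS -> BX -> BP -> KE -> BO -> IP -> CE -> AL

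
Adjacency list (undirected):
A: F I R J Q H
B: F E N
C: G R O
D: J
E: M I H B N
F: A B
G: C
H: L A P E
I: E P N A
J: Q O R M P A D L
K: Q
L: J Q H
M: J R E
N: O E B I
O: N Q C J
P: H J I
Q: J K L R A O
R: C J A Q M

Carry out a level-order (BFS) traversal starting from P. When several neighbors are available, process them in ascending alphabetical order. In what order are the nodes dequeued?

P -> H -> I -> J -> A -> E -> L -> N -> D -> M -> O -> Q -> R -> F -> B -> C -> K -> G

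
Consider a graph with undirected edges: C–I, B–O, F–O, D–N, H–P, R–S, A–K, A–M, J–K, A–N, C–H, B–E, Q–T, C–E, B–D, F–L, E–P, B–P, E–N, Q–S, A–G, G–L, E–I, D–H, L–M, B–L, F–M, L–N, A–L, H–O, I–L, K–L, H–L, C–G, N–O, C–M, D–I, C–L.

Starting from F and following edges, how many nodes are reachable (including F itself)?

BFS from F visits: F, L, M, O, A, B, C, G, H, I, K, N, D, E, P, J
Reachable nodes: 16 of 20 total.

16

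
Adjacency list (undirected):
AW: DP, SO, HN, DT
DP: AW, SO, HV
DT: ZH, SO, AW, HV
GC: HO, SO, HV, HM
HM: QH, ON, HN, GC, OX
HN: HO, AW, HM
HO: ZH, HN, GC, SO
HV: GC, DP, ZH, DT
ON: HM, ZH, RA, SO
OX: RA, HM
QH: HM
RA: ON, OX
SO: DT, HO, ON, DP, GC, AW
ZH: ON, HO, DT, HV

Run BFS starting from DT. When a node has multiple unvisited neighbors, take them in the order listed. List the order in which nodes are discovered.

DT -> ZH -> SO -> AW -> HV -> ON -> HO -> DP -> GC -> HN -> HM -> RA -> QH -> OX

Visit DT; enqueue ZH, SO, AW, HV → queue [ZH, SO, AW, HV]
Visit ZH; enqueue ON, HO → queue [SO, AW, HV, ON, HO]
Visit SO; enqueue DP, GC → queue [AW, HV, ON, HO, DP, GC]
Visit AW; enqueue HN → queue [HV, ON, HO, DP, GC, HN]
Visit HV → queue [ON, HO, DP, GC, HN]
Visit ON; enqueue HM, RA → queue [HO, DP, GC, HN, HM, RA]
Visit HO → queue [DP, GC, HN, HM, RA]
Visit DP → queue [GC, HN, HM, RA]
Visit GC → queue [HN, HM, RA]
Visit HN → queue [HM, RA]
Visit HM; enqueue QH, OX → queue [RA, QH, OX]
Visit RA → queue [QH, OX]
Visit QH → queue [OX]
Visit OX → queue []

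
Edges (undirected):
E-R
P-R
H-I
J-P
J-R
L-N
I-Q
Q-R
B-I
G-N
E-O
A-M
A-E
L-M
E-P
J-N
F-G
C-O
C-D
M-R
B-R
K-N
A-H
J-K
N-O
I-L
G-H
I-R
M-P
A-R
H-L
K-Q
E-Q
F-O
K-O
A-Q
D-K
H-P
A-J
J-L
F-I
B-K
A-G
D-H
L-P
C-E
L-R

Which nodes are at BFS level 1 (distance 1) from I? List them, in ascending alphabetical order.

B, F, H, L, Q, R

Level 0: I
Level 1: B, F, H, L, Q, R
Level 2: A, D, E, G, J, K, M, N, O, P
Level 3: C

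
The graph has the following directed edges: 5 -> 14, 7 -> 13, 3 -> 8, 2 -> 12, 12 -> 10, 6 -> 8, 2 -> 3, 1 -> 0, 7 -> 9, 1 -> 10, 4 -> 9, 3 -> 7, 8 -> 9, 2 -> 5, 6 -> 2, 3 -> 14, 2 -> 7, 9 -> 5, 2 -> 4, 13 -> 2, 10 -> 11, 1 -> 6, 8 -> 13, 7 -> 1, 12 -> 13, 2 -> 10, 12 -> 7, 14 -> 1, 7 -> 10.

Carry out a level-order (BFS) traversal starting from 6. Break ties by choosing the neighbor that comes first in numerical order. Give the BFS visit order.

6 2 8 3 4 5 7 10 12 9 13 14 1 11 0

Visit 6; enqueue 2, 8 → queue [2, 8]
Visit 2; enqueue 3, 4, 5, 7, 10, 12 → queue [8, 3, 4, 5, 7, 10, 12]
Visit 8; enqueue 9, 13 → queue [3, 4, 5, 7, 10, 12, 9, 13]
Visit 3; enqueue 14 → queue [4, 5, 7, 10, 12, 9, 13, 14]
Visit 4 → queue [5, 7, 10, 12, 9, 13, 14]
Visit 5 → queue [7, 10, 12, 9, 13, 14]
Visit 7; enqueue 1 → queue [10, 12, 9, 13, 14, 1]
Visit 10; enqueue 11 → queue [12, 9, 13, 14, 1, 11]
Visit 12 → queue [9, 13, 14, 1, 11]
Visit 9 → queue [13, 14, 1, 11]
Visit 13 → queue [14, 1, 11]
Visit 14 → queue [1, 11]
Visit 1; enqueue 0 → queue [11, 0]
Visit 11 → queue [0]
Visit 0 → queue []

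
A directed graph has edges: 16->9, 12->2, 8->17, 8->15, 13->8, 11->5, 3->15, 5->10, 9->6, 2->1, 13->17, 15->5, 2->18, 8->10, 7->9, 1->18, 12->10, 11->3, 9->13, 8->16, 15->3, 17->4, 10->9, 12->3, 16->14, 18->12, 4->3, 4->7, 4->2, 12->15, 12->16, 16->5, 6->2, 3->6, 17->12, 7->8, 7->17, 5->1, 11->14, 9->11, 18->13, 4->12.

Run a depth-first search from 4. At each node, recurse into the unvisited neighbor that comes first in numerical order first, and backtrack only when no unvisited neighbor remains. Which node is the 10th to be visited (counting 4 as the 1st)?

10

Visit 4
4 → 2
2 → 1
1 → 18
18 → 12
12 → 3
3 → 6
3 → 15
15 → 5
5 → 10
10 → 9
9 → 11
11 → 14
9 → 13
13 → 8
8 → 16
8 → 17
4 → 7

Visit order: 4, 2, 1, 18, 12, 3, 6, 15, 5, 10, 9, 11, 14, 13, 8, 16, 17, 7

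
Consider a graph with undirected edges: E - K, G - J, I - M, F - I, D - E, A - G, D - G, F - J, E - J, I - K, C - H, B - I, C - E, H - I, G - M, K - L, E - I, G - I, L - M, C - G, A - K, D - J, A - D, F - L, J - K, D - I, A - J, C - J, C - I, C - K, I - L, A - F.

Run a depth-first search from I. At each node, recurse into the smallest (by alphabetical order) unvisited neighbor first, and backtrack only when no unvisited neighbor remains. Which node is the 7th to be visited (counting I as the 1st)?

Visit I
I → B
I → C
C → E
E → D
D → A
A → F
F → J
J → G
G → M
M → L
L → K
C → H

Visit order: I, B, C, E, D, A, F, J, G, M, L, K, H

F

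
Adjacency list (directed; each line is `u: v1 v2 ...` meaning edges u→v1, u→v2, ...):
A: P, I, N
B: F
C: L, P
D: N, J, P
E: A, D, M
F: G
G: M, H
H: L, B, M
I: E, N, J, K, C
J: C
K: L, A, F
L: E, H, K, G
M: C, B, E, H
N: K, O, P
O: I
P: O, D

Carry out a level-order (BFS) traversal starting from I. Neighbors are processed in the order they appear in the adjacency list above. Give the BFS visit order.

I, E, N, J, K, C, A, D, M, O, P, L, F, B, H, G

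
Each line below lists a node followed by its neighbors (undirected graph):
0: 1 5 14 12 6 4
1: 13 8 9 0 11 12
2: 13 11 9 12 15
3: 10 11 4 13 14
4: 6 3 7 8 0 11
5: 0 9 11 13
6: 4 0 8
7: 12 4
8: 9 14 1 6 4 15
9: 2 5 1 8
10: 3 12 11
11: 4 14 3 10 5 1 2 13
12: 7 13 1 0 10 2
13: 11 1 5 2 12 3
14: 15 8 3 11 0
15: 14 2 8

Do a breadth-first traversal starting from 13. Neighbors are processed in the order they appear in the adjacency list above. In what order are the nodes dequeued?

Visit 13; enqueue 11, 1, 5, 2, 12, 3 → queue [11, 1, 5, 2, 12, 3]
Visit 11; enqueue 4, 14, 10 → queue [1, 5, 2, 12, 3, 4, 14, 10]
Visit 1; enqueue 8, 9, 0 → queue [5, 2, 12, 3, 4, 14, 10, 8, 9, 0]
Visit 5 → queue [2, 12, 3, 4, 14, 10, 8, 9, 0]
Visit 2; enqueue 15 → queue [12, 3, 4, 14, 10, 8, 9, 0, 15]
Visit 12; enqueue 7 → queue [3, 4, 14, 10, 8, 9, 0, 15, 7]
Visit 3 → queue [4, 14, 10, 8, 9, 0, 15, 7]
Visit 4; enqueue 6 → queue [14, 10, 8, 9, 0, 15, 7, 6]
Visit 14 → queue [10, 8, 9, 0, 15, 7, 6]
Visit 10 → queue [8, 9, 0, 15, 7, 6]
Visit 8 → queue [9, 0, 15, 7, 6]
Visit 9 → queue [0, 15, 7, 6]
Visit 0 → queue [15, 7, 6]
Visit 15 → queue [7, 6]
Visit 7 → queue [6]
Visit 6 → queue []

13 → 11 → 1 → 5 → 2 → 12 → 3 → 4 → 14 → 10 → 8 → 9 → 0 → 15 → 7 → 6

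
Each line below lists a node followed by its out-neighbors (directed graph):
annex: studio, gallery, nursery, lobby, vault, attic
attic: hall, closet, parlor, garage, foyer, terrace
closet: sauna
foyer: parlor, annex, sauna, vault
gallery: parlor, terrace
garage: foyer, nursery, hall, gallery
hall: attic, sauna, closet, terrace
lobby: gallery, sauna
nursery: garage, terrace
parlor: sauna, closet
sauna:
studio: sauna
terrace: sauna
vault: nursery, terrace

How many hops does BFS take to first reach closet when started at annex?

Level 0: annex
Level 1: attic, gallery, lobby, nursery, studio, vault
Level 2: closet, foyer, garage, hall, parlor, sauna, terrace
closet first appears at level 2.

2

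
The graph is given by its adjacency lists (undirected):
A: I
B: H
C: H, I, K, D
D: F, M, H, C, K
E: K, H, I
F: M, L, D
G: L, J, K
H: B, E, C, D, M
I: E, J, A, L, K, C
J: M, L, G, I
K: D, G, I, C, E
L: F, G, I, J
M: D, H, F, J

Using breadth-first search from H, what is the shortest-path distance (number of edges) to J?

2

Level 0: H
Level 1: B, C, D, E, M
Level 2: F, I, J, K
Level 3: A, G, L
J first appears at level 2.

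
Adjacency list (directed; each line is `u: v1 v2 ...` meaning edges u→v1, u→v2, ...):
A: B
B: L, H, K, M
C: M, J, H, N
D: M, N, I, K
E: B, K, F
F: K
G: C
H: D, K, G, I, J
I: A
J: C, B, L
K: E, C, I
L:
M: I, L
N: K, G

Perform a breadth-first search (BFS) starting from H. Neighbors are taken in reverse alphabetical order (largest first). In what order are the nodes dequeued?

Visit H; enqueue K, J, I, G, D → queue [K, J, I, G, D]
Visit K; enqueue E, C → queue [J, I, G, D, E, C]
Visit J; enqueue L, B → queue [I, G, D, E, C, L, B]
Visit I; enqueue A → queue [G, D, E, C, L, B, A]
Visit G → queue [D, E, C, L, B, A]
Visit D; enqueue N, M → queue [E, C, L, B, A, N, M]
Visit E; enqueue F → queue [C, L, B, A, N, M, F]
Visit C → queue [L, B, A, N, M, F]
Visit L → queue [B, A, N, M, F]
Visit B → queue [A, N, M, F]
Visit A → queue [N, M, F]
Visit N → queue [M, F]
Visit M → queue [F]
Visit F → queue []

H, K, J, I, G, D, E, C, L, B, A, N, M, F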